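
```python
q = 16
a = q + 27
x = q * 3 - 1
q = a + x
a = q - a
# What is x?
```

Trace (tracking x):
q = 16  # -> q = 16
a = q + 27  # -> a = 43
x = q * 3 - 1  # -> x = 47
q = a + x  # -> q = 90
a = q - a  # -> a = 47

Answer: 47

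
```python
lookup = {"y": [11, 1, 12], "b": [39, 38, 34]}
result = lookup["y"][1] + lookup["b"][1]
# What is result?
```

Trace (tracking result):
lookup = {'y': [11, 1, 12], 'b': [39, 38, 34]}  # -> lookup = {'y': [11, 1, 12], 'b': [39, 38, 34]}
result = lookup['y'][1] + lookup['b'][1]  # -> result = 39

Answer: 39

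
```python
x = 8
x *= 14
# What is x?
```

Trace (tracking x):
x = 8  # -> x = 8
x *= 14  # -> x = 112

Answer: 112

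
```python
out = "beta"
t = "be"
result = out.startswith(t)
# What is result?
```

Answer: True

Derivation:
Trace (tracking result):
out = 'beta'  # -> out = 'beta'
t = 'be'  # -> t = 'be'
result = out.startswith(t)  # -> result = True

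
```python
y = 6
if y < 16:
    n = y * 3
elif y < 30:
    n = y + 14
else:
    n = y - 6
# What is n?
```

Answer: 18

Derivation:
Trace (tracking n):
y = 6  # -> y = 6
if y < 16:  # condition is True
    n = y * 3  # -> n = 18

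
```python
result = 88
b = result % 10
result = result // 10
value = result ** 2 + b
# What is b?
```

Trace (tracking b):
result = 88  # -> result = 88
b = result % 10  # -> b = 8
result = result // 10  # -> result = 8
value = result ** 2 + b  # -> value = 72

Answer: 8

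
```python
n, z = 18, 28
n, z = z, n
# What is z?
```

Trace (tracking z):
n, z = (18, 28)  # -> n = 18, z = 28
n, z = (z, n)  # -> n = 28, z = 18

Answer: 18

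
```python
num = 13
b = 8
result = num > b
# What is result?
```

Trace (tracking result):
num = 13  # -> num = 13
b = 8  # -> b = 8
result = num > b  # -> result = True

Answer: True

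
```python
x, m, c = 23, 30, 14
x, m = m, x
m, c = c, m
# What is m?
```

Trace (tracking m):
x, m, c = (23, 30, 14)  # -> x = 23, m = 30, c = 14
x, m = (m, x)  # -> x = 30, m = 23
m, c = (c, m)  # -> m = 14, c = 23

Answer: 14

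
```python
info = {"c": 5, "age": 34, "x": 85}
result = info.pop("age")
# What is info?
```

Trace (tracking info):
info = {'c': 5, 'age': 34, 'x': 85}  # -> info = {'c': 5, 'age': 34, 'x': 85}
result = info.pop('age')  # -> result = 34

Answer: {'c': 5, 'x': 85}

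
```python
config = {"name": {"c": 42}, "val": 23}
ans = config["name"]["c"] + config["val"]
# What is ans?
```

Answer: 65

Derivation:
Trace (tracking ans):
config = {'name': {'c': 42}, 'val': 23}  # -> config = {'name': {'c': 42}, 'val': 23}
ans = config['name']['c'] + config['val']  # -> ans = 65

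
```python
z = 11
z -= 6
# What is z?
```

Trace (tracking z):
z = 11  # -> z = 11
z -= 6  # -> z = 5

Answer: 5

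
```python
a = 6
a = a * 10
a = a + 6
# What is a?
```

Answer: 66

Derivation:
Trace (tracking a):
a = 6  # -> a = 6
a = a * 10  # -> a = 60
a = a + 6  # -> a = 66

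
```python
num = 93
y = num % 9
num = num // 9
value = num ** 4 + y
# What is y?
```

Answer: 3

Derivation:
Trace (tracking y):
num = 93  # -> num = 93
y = num % 9  # -> y = 3
num = num // 9  # -> num = 10
value = num ** 4 + y  # -> value = 10003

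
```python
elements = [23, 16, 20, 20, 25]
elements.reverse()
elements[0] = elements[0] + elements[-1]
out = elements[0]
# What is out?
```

Answer: 48

Derivation:
Trace (tracking out):
elements = [23, 16, 20, 20, 25]  # -> elements = [23, 16, 20, 20, 25]
elements.reverse()  # -> elements = [25, 20, 20, 16, 23]
elements[0] = elements[0] + elements[-1]  # -> elements = [48, 20, 20, 16, 23]
out = elements[0]  # -> out = 48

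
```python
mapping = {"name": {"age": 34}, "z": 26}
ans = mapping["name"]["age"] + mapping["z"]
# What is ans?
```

Answer: 60

Derivation:
Trace (tracking ans):
mapping = {'name': {'age': 34}, 'z': 26}  # -> mapping = {'name': {'age': 34}, 'z': 26}
ans = mapping['name']['age'] + mapping['z']  # -> ans = 60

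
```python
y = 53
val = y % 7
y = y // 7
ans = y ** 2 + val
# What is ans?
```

Answer: 53

Derivation:
Trace (tracking ans):
y = 53  # -> y = 53
val = y % 7  # -> val = 4
y = y // 7  # -> y = 7
ans = y ** 2 + val  # -> ans = 53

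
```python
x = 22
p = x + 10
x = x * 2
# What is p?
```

Trace (tracking p):
x = 22  # -> x = 22
p = x + 10  # -> p = 32
x = x * 2  # -> x = 44

Answer: 32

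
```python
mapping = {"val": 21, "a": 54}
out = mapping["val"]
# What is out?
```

Trace (tracking out):
mapping = {'val': 21, 'a': 54}  # -> mapping = {'val': 21, 'a': 54}
out = mapping['val']  # -> out = 21

Answer: 21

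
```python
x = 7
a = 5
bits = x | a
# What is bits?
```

Trace (tracking bits):
x = 7  # -> x = 7
a = 5  # -> a = 5
bits = x | a  # -> bits = 7

Answer: 7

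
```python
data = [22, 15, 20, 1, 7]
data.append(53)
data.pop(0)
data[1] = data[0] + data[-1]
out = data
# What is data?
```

Trace (tracking data):
data = [22, 15, 20, 1, 7]  # -> data = [22, 15, 20, 1, 7]
data.append(53)  # -> data = [22, 15, 20, 1, 7, 53]
data.pop(0)  # -> data = [15, 20, 1, 7, 53]
data[1] = data[0] + data[-1]  # -> data = [15, 68, 1, 7, 53]
out = data  # -> out = [15, 68, 1, 7, 53]

Answer: [15, 68, 1, 7, 53]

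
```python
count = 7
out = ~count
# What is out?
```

Trace (tracking out):
count = 7  # -> count = 7
out = ~count  # -> out = -8

Answer: -8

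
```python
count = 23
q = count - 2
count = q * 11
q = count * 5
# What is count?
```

Answer: 231

Derivation:
Trace (tracking count):
count = 23  # -> count = 23
q = count - 2  # -> q = 21
count = q * 11  # -> count = 231
q = count * 5  # -> q = 1155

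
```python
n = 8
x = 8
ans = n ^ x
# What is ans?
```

Trace (tracking ans):
n = 8  # -> n = 8
x = 8  # -> x = 8
ans = n ^ x  # -> ans = 0

Answer: 0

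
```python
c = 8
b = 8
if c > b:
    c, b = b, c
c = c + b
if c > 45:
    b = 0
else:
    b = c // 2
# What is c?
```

Trace (tracking c):
c = 8  # -> c = 8
b = 8  # -> b = 8
if c > b:  # condition is False
c = c + b  # -> c = 16
if c > 45:  # condition is False
else:
    b = c // 2  # -> b = 8

Answer: 16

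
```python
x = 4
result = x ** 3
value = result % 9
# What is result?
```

Answer: 64

Derivation:
Trace (tracking result):
x = 4  # -> x = 4
result = x ** 3  # -> result = 64
value = result % 9  # -> value = 1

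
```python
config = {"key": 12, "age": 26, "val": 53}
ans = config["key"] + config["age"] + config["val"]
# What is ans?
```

Answer: 91

Derivation:
Trace (tracking ans):
config = {'key': 12, 'age': 26, 'val': 53}  # -> config = {'key': 12, 'age': 26, 'val': 53}
ans = config['key'] + config['age'] + config['val']  # -> ans = 91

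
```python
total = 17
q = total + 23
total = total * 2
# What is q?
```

Answer: 40

Derivation:
Trace (tracking q):
total = 17  # -> total = 17
q = total + 23  # -> q = 40
total = total * 2  # -> total = 34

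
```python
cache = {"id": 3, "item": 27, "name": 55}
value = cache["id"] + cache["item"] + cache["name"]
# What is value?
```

Trace (tracking value):
cache = {'id': 3, 'item': 27, 'name': 55}  # -> cache = {'id': 3, 'item': 27, 'name': 55}
value = cache['id'] + cache['item'] + cache['name']  # -> value = 85

Answer: 85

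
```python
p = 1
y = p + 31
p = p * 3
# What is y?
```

Answer: 32

Derivation:
Trace (tracking y):
p = 1  # -> p = 1
y = p + 31  # -> y = 32
p = p * 3  # -> p = 3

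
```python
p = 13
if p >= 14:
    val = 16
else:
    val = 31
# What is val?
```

Trace (tracking val):
p = 13  # -> p = 13
if p >= 14:  # condition is False
else:
    val = 31  # -> val = 31

Answer: 31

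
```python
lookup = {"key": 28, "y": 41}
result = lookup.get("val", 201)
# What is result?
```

Answer: 201

Derivation:
Trace (tracking result):
lookup = {'key': 28, 'y': 41}  # -> lookup = {'key': 28, 'y': 41}
result = lookup.get('val', 201)  # -> result = 201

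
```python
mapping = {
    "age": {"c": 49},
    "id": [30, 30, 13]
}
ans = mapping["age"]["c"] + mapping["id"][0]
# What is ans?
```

Answer: 79

Derivation:
Trace (tracking ans):
mapping = {'age': {'c': 49}, 'id': [30, 30, 13]}  # -> mapping = {'age': {'c': 49}, 'id': [30, 30, 13]}
ans = mapping['age']['c'] + mapping['id'][0]  # -> ans = 79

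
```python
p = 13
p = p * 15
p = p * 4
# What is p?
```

Answer: 780

Derivation:
Trace (tracking p):
p = 13  # -> p = 13
p = p * 15  # -> p = 195
p = p * 4  # -> p = 780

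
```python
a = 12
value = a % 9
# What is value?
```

Answer: 3

Derivation:
Trace (tracking value):
a = 12  # -> a = 12
value = a % 9  # -> value = 3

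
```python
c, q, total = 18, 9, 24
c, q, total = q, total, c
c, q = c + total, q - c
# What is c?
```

Trace (tracking c):
c, q, total = (18, 9, 24)  # -> c = 18, q = 9, total = 24
c, q, total = (q, total, c)  # -> c = 9, q = 24, total = 18
c, q = (c + total, q - c)  # -> c = 27, q = 15

Answer: 27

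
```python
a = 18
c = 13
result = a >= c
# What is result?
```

Trace (tracking result):
a = 18  # -> a = 18
c = 13  # -> c = 13
result = a >= c  # -> result = True

Answer: True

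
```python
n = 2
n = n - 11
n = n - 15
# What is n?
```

Trace (tracking n):
n = 2  # -> n = 2
n = n - 11  # -> n = -9
n = n - 15  # -> n = -24

Answer: -24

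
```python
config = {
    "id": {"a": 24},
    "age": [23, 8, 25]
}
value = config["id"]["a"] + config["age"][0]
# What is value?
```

Answer: 47

Derivation:
Trace (tracking value):
config = {'id': {'a': 24}, 'age': [23, 8, 25]}  # -> config = {'id': {'a': 24}, 'age': [23, 8, 25]}
value = config['id']['a'] + config['age'][0]  # -> value = 47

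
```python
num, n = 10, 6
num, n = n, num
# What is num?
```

Trace (tracking num):
num, n = (10, 6)  # -> num = 10, n = 6
num, n = (n, num)  # -> num = 6, n = 10

Answer: 6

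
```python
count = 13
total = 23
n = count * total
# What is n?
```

Answer: 299

Derivation:
Trace (tracking n):
count = 13  # -> count = 13
total = 23  # -> total = 23
n = count * total  # -> n = 299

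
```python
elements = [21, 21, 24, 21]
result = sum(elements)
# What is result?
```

Trace (tracking result):
elements = [21, 21, 24, 21]  # -> elements = [21, 21, 24, 21]
result = sum(elements)  # -> result = 87

Answer: 87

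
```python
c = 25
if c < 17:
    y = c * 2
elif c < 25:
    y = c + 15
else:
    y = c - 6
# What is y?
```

Trace (tracking y):
c = 25  # -> c = 25
if c < 17:  # condition is False
elif c < 25:  # condition is False
else:
    y = c - 6  # -> y = 19

Answer: 19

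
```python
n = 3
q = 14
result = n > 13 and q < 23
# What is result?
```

Trace (tracking result):
n = 3  # -> n = 3
q = 14  # -> q = 14
result = n > 13 and q < 23  # -> result = False

Answer: False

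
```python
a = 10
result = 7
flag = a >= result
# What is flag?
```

Answer: True

Derivation:
Trace (tracking flag):
a = 10  # -> a = 10
result = 7  # -> result = 7
flag = a >= result  # -> flag = True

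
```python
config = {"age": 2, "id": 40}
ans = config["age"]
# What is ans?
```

Answer: 2

Derivation:
Trace (tracking ans):
config = {'age': 2, 'id': 40}  # -> config = {'age': 2, 'id': 40}
ans = config['age']  # -> ans = 2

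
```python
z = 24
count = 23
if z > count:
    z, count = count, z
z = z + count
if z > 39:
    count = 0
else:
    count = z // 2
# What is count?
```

Answer: 0

Derivation:
Trace (tracking count):
z = 24  # -> z = 24
count = 23  # -> count = 23
if z > count:  # condition is True
    z, count = (count, z)  # -> z = 23, count = 24
z = z + count  # -> z = 47
if z > 39:  # condition is True
    count = 0  # -> count = 0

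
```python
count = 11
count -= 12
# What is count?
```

Answer: -1

Derivation:
Trace (tracking count):
count = 11  # -> count = 11
count -= 12  # -> count = -1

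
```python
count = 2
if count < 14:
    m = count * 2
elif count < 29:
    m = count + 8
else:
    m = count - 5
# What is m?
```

Answer: 4

Derivation:
Trace (tracking m):
count = 2  # -> count = 2
if count < 14:  # condition is True
    m = count * 2  # -> m = 4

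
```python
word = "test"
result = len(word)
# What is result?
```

Trace (tracking result):
word = 'test'  # -> word = 'test'
result = len(word)  # -> result = 4

Answer: 4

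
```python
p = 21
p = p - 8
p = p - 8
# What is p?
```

Answer: 5

Derivation:
Trace (tracking p):
p = 21  # -> p = 21
p = p - 8  # -> p = 13
p = p - 8  # -> p = 5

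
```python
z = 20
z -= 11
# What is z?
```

Trace (tracking z):
z = 20  # -> z = 20
z -= 11  # -> z = 9

Answer: 9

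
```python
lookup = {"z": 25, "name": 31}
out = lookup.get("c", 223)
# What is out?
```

Trace (tracking out):
lookup = {'z': 25, 'name': 31}  # -> lookup = {'z': 25, 'name': 31}
out = lookup.get('c', 223)  # -> out = 223

Answer: 223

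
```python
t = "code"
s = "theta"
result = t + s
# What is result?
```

Answer: 'codetheta'

Derivation:
Trace (tracking result):
t = 'code'  # -> t = 'code'
s = 'theta'  # -> s = 'theta'
result = t + s  # -> result = 'codetheta'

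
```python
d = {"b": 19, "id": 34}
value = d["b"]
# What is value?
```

Answer: 19

Derivation:
Trace (tracking value):
d = {'b': 19, 'id': 34}  # -> d = {'b': 19, 'id': 34}
value = d['b']  # -> value = 19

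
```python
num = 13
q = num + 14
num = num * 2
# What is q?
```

Answer: 27

Derivation:
Trace (tracking q):
num = 13  # -> num = 13
q = num + 14  # -> q = 27
num = num * 2  # -> num = 26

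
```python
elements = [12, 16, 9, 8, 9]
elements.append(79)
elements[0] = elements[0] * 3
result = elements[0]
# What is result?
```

Answer: 36

Derivation:
Trace (tracking result):
elements = [12, 16, 9, 8, 9]  # -> elements = [12, 16, 9, 8, 9]
elements.append(79)  # -> elements = [12, 16, 9, 8, 9, 79]
elements[0] = elements[0] * 3  # -> elements = [36, 16, 9, 8, 9, 79]
result = elements[0]  # -> result = 36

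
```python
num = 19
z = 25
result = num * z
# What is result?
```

Trace (tracking result):
num = 19  # -> num = 19
z = 25  # -> z = 25
result = num * z  # -> result = 475

Answer: 475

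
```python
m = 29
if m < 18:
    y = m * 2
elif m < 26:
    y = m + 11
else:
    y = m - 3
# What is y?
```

Answer: 26

Derivation:
Trace (tracking y):
m = 29  # -> m = 29
if m < 18:  # condition is False
elif m < 26:  # condition is False
else:
    y = m - 3  # -> y = 26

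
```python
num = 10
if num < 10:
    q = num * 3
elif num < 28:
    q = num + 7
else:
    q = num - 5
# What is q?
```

Trace (tracking q):
num = 10  # -> num = 10
if num < 10:  # condition is False
elif num < 28:  # condition is True
    q = num + 7  # -> q = 17

Answer: 17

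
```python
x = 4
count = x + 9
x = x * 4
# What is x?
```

Trace (tracking x):
x = 4  # -> x = 4
count = x + 9  # -> count = 13
x = x * 4  # -> x = 16

Answer: 16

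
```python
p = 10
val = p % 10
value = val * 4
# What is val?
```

Answer: 0

Derivation:
Trace (tracking val):
p = 10  # -> p = 10
val = p % 10  # -> val = 0
value = val * 4  # -> value = 0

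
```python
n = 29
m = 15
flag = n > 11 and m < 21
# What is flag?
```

Answer: True

Derivation:
Trace (tracking flag):
n = 29  # -> n = 29
m = 15  # -> m = 15
flag = n > 11 and m < 21  # -> flag = True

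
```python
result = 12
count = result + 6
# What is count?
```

Trace (tracking count):
result = 12  # -> result = 12
count = result + 6  # -> count = 18

Answer: 18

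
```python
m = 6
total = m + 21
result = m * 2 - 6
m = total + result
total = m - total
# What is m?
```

Trace (tracking m):
m = 6  # -> m = 6
total = m + 21  # -> total = 27
result = m * 2 - 6  # -> result = 6
m = total + result  # -> m = 33
total = m - total  # -> total = 6

Answer: 33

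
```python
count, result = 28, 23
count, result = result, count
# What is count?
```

Trace (tracking count):
count, result = (28, 23)  # -> count = 28, result = 23
count, result = (result, count)  # -> count = 23, result = 28

Answer: 23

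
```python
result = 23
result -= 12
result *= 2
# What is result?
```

Answer: 22

Derivation:
Trace (tracking result):
result = 23  # -> result = 23
result -= 12  # -> result = 11
result *= 2  # -> result = 22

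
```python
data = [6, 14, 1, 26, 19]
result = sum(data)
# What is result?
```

Trace (tracking result):
data = [6, 14, 1, 26, 19]  # -> data = [6, 14, 1, 26, 19]
result = sum(data)  # -> result = 66

Answer: 66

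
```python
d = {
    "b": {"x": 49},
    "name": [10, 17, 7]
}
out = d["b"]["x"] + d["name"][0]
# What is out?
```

Answer: 59

Derivation:
Trace (tracking out):
d = {'b': {'x': 49}, 'name': [10, 17, 7]}  # -> d = {'b': {'x': 49}, 'name': [10, 17, 7]}
out = d['b']['x'] + d['name'][0]  # -> out = 59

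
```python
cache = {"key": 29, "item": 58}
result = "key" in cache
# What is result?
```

Answer: True

Derivation:
Trace (tracking result):
cache = {'key': 29, 'item': 58}  # -> cache = {'key': 29, 'item': 58}
result = 'key' in cache  # -> result = True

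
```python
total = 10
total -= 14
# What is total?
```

Answer: -4

Derivation:
Trace (tracking total):
total = 10  # -> total = 10
total -= 14  # -> total = -4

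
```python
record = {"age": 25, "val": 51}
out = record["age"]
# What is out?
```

Answer: 25

Derivation:
Trace (tracking out):
record = {'age': 25, 'val': 51}  # -> record = {'age': 25, 'val': 51}
out = record['age']  # -> out = 25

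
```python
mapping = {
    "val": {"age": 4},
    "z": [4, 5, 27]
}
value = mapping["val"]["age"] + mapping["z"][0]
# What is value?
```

Answer: 8

Derivation:
Trace (tracking value):
mapping = {'val': {'age': 4}, 'z': [4, 5, 27]}  # -> mapping = {'val': {'age': 4}, 'z': [4, 5, 27]}
value = mapping['val']['age'] + mapping['z'][0]  # -> value = 8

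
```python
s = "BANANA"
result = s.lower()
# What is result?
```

Answer: 'banana'

Derivation:
Trace (tracking result):
s = 'BANANA'  # -> s = 'BANANA'
result = s.lower()  # -> result = 'banana'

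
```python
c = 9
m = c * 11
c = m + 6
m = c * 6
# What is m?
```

Answer: 630

Derivation:
Trace (tracking m):
c = 9  # -> c = 9
m = c * 11  # -> m = 99
c = m + 6  # -> c = 105
m = c * 6  # -> m = 630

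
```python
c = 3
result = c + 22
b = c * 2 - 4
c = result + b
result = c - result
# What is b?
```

Trace (tracking b):
c = 3  # -> c = 3
result = c + 22  # -> result = 25
b = c * 2 - 4  # -> b = 2
c = result + b  # -> c = 27
result = c - result  # -> result = 2

Answer: 2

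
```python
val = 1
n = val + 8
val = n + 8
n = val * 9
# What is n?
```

Answer: 153

Derivation:
Trace (tracking n):
val = 1  # -> val = 1
n = val + 8  # -> n = 9
val = n + 8  # -> val = 17
n = val * 9  # -> n = 153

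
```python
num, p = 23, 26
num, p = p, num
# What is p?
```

Answer: 23

Derivation:
Trace (tracking p):
num, p = (23, 26)  # -> num = 23, p = 26
num, p = (p, num)  # -> num = 26, p = 23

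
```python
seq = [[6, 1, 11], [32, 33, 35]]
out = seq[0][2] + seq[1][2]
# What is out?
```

Trace (tracking out):
seq = [[6, 1, 11], [32, 33, 35]]  # -> seq = [[6, 1, 11], [32, 33, 35]]
out = seq[0][2] + seq[1][2]  # -> out = 46

Answer: 46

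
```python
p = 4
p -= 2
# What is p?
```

Trace (tracking p):
p = 4  # -> p = 4
p -= 2  # -> p = 2

Answer: 2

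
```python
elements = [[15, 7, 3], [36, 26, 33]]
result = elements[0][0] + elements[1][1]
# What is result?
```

Answer: 41

Derivation:
Trace (tracking result):
elements = [[15, 7, 3], [36, 26, 33]]  # -> elements = [[15, 7, 3], [36, 26, 33]]
result = elements[0][0] + elements[1][1]  # -> result = 41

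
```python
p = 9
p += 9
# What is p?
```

Trace (tracking p):
p = 9  # -> p = 9
p += 9  # -> p = 18

Answer: 18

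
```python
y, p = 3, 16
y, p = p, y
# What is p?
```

Trace (tracking p):
y, p = (3, 16)  # -> y = 3, p = 16
y, p = (p, y)  # -> y = 16, p = 3

Answer: 3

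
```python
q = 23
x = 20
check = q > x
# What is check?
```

Trace (tracking check):
q = 23  # -> q = 23
x = 20  # -> x = 20
check = q > x  # -> check = True

Answer: True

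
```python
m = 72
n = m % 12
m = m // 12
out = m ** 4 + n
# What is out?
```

Answer: 1296

Derivation:
Trace (tracking out):
m = 72  # -> m = 72
n = m % 12  # -> n = 0
m = m // 12  # -> m = 6
out = m ** 4 + n  # -> out = 1296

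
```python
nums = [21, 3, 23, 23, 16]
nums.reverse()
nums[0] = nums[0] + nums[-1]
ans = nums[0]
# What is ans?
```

Answer: 37

Derivation:
Trace (tracking ans):
nums = [21, 3, 23, 23, 16]  # -> nums = [21, 3, 23, 23, 16]
nums.reverse()  # -> nums = [16, 23, 23, 3, 21]
nums[0] = nums[0] + nums[-1]  # -> nums = [37, 23, 23, 3, 21]
ans = nums[0]  # -> ans = 37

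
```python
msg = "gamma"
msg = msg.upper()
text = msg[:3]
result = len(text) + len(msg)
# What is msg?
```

Trace (tracking msg):
msg = 'gamma'  # -> msg = 'gamma'
msg = msg.upper()  # -> msg = 'GAMMA'
text = msg[:3]  # -> text = 'GAM'
result = len(text) + len(msg)  # -> result = 8

Answer: 'GAMMA'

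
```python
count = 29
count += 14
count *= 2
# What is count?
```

Trace (tracking count):
count = 29  # -> count = 29
count += 14  # -> count = 43
count *= 2  # -> count = 86

Answer: 86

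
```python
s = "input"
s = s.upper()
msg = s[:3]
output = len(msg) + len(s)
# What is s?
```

Trace (tracking s):
s = 'input'  # -> s = 'input'
s = s.upper()  # -> s = 'INPUT'
msg = s[:3]  # -> msg = 'INP'
output = len(msg) + len(s)  # -> output = 8

Answer: 'INPUT'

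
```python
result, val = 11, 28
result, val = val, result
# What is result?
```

Trace (tracking result):
result, val = (11, 28)  # -> result = 11, val = 28
result, val = (val, result)  # -> result = 28, val = 11

Answer: 28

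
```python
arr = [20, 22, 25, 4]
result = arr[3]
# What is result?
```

Trace (tracking result):
arr = [20, 22, 25, 4]  # -> arr = [20, 22, 25, 4]
result = arr[3]  # -> result = 4

Answer: 4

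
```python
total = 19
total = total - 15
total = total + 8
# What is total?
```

Trace (tracking total):
total = 19  # -> total = 19
total = total - 15  # -> total = 4
total = total + 8  # -> total = 12

Answer: 12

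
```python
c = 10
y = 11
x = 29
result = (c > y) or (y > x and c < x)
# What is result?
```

Answer: False

Derivation:
Trace (tracking result):
c = 10  # -> c = 10
y = 11  # -> y = 11
x = 29  # -> x = 29
result = c > y or (y > x and c < x)  # -> result = False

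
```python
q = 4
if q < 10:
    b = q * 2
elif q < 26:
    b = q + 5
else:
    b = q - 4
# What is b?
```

Answer: 8

Derivation:
Trace (tracking b):
q = 4  # -> q = 4
if q < 10:  # condition is True
    b = q * 2  # -> b = 8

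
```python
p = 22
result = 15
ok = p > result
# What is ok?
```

Trace (tracking ok):
p = 22  # -> p = 22
result = 15  # -> result = 15
ok = p > result  # -> ok = True

Answer: True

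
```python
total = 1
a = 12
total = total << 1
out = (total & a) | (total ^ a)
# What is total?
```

Answer: 2

Derivation:
Trace (tracking total):
total = 1  # -> total = 1
a = 12  # -> a = 12
total = total << 1  # -> total = 2
out = total & a | total ^ a  # -> out = 14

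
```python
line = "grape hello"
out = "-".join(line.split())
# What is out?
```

Trace (tracking out):
line = 'grape hello'  # -> line = 'grape hello'
out = '-'.join(line.split())  # -> out = 'grape-hello'

Answer: 'grape-hello'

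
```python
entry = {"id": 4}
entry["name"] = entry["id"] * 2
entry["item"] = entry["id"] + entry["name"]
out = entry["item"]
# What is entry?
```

Trace (tracking entry):
entry = {'id': 4}  # -> entry = {'id': 4}
entry['name'] = entry['id'] * 2  # -> entry = {'id': 4, 'name': 8}
entry['item'] = entry['id'] + entry['name']  # -> entry = {'id': 4, 'name': 8, 'item': 12}
out = entry['item']  # -> out = 12

Answer: {'id': 4, 'name': 8, 'item': 12}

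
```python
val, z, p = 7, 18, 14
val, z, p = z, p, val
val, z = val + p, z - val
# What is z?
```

Trace (tracking z):
val, z, p = (7, 18, 14)  # -> val = 7, z = 18, p = 14
val, z, p = (z, p, val)  # -> val = 18, z = 14, p = 7
val, z = (val + p, z - val)  # -> val = 25, z = -4

Answer: -4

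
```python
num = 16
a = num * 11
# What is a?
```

Answer: 176

Derivation:
Trace (tracking a):
num = 16  # -> num = 16
a = num * 11  # -> a = 176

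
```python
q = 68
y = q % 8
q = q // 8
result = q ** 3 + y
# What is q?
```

Trace (tracking q):
q = 68  # -> q = 68
y = q % 8  # -> y = 4
q = q // 8  # -> q = 8
result = q ** 3 + y  # -> result = 516

Answer: 8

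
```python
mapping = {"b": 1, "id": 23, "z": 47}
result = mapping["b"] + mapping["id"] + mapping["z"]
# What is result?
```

Trace (tracking result):
mapping = {'b': 1, 'id': 23, 'z': 47}  # -> mapping = {'b': 1, 'id': 23, 'z': 47}
result = mapping['b'] + mapping['id'] + mapping['z']  # -> result = 71

Answer: 71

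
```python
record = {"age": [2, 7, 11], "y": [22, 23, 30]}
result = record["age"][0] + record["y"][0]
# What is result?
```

Answer: 24

Derivation:
Trace (tracking result):
record = {'age': [2, 7, 11], 'y': [22, 23, 30]}  # -> record = {'age': [2, 7, 11], 'y': [22, 23, 30]}
result = record['age'][0] + record['y'][0]  # -> result = 24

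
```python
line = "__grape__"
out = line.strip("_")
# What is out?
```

Trace (tracking out):
line = '__grape__'  # -> line = '__grape__'
out = line.strip('_')  # -> out = 'grape'

Answer: 'grape'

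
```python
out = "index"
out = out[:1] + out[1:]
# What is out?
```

Answer: 'index'

Derivation:
Trace (tracking out):
out = 'index'  # -> out = 'index'
out = out[:1] + out[1:]  # -> out = 'index'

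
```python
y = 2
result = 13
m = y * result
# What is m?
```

Trace (tracking m):
y = 2  # -> y = 2
result = 13  # -> result = 13
m = y * result  # -> m = 26

Answer: 26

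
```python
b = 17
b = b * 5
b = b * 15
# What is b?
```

Answer: 1275

Derivation:
Trace (tracking b):
b = 17  # -> b = 17
b = b * 5  # -> b = 85
b = b * 15  # -> b = 1275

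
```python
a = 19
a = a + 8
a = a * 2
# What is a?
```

Answer: 54

Derivation:
Trace (tracking a):
a = 19  # -> a = 19
a = a + 8  # -> a = 27
a = a * 2  # -> a = 54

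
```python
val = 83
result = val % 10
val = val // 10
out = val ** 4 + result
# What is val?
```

Trace (tracking val):
val = 83  # -> val = 83
result = val % 10  # -> result = 3
val = val // 10  # -> val = 8
out = val ** 4 + result  # -> out = 4099

Answer: 8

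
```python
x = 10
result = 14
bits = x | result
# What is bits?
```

Answer: 14

Derivation:
Trace (tracking bits):
x = 10  # -> x = 10
result = 14  # -> result = 14
bits = x | result  # -> bits = 14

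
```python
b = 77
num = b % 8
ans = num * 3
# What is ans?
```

Answer: 15

Derivation:
Trace (tracking ans):
b = 77  # -> b = 77
num = b % 8  # -> num = 5
ans = num * 3  # -> ans = 15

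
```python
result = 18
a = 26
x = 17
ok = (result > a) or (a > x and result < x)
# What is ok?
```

Answer: False

Derivation:
Trace (tracking ok):
result = 18  # -> result = 18
a = 26  # -> a = 26
x = 17  # -> x = 17
ok = result > a or (a > x and result < x)  # -> ok = False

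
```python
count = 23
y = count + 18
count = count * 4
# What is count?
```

Answer: 92

Derivation:
Trace (tracking count):
count = 23  # -> count = 23
y = count + 18  # -> y = 41
count = count * 4  # -> count = 92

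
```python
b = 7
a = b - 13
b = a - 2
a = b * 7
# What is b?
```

Trace (tracking b):
b = 7  # -> b = 7
a = b - 13  # -> a = -6
b = a - 2  # -> b = -8
a = b * 7  # -> a = -56

Answer: -8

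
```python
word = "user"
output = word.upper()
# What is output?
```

Trace (tracking output):
word = 'user'  # -> word = 'user'
output = word.upper()  # -> output = 'USER'

Answer: 'USER'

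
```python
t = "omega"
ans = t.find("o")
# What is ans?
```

Trace (tracking ans):
t = 'omega'  # -> t = 'omega'
ans = t.find('o')  # -> ans = 0

Answer: 0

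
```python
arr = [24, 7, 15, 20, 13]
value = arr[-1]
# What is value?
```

Answer: 13

Derivation:
Trace (tracking value):
arr = [24, 7, 15, 20, 13]  # -> arr = [24, 7, 15, 20, 13]
value = arr[-1]  # -> value = 13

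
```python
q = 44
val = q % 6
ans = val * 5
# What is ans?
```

Trace (tracking ans):
q = 44  # -> q = 44
val = q % 6  # -> val = 2
ans = val * 5  # -> ans = 10

Answer: 10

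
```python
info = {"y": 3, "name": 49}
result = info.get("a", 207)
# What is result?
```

Answer: 207

Derivation:
Trace (tracking result):
info = {'y': 3, 'name': 49}  # -> info = {'y': 3, 'name': 49}
result = info.get('a', 207)  # -> result = 207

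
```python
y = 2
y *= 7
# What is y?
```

Answer: 14

Derivation:
Trace (tracking y):
y = 2  # -> y = 2
y *= 7  # -> y = 14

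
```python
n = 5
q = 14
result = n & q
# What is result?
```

Trace (tracking result):
n = 5  # -> n = 5
q = 14  # -> q = 14
result = n & q  # -> result = 4

Answer: 4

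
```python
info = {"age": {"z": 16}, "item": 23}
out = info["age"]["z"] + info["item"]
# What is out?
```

Trace (tracking out):
info = {'age': {'z': 16}, 'item': 23}  # -> info = {'age': {'z': 16}, 'item': 23}
out = info['age']['z'] + info['item']  # -> out = 39

Answer: 39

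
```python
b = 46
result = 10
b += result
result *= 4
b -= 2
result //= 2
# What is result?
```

Answer: 20

Derivation:
Trace (tracking result):
b = 46  # -> b = 46
result = 10  # -> result = 10
b += result  # -> b = 56
result *= 4  # -> result = 40
b -= 2  # -> b = 54
result //= 2  # -> result = 20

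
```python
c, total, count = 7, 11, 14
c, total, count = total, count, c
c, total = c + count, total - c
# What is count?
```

Trace (tracking count):
c, total, count = (7, 11, 14)  # -> c = 7, total = 11, count = 14
c, total, count = (total, count, c)  # -> c = 11, total = 14, count = 7
c, total = (c + count, total - c)  # -> c = 18, total = 3

Answer: 7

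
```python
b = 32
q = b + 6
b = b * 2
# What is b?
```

Answer: 64

Derivation:
Trace (tracking b):
b = 32  # -> b = 32
q = b + 6  # -> q = 38
b = b * 2  # -> b = 64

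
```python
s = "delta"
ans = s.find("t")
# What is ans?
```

Trace (tracking ans):
s = 'delta'  # -> s = 'delta'
ans = s.find('t')  # -> ans = 3

Answer: 3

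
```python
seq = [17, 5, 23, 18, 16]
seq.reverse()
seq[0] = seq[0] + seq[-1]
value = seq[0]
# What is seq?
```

Answer: [33, 18, 23, 5, 17]

Derivation:
Trace (tracking seq):
seq = [17, 5, 23, 18, 16]  # -> seq = [17, 5, 23, 18, 16]
seq.reverse()  # -> seq = [16, 18, 23, 5, 17]
seq[0] = seq[0] + seq[-1]  # -> seq = [33, 18, 23, 5, 17]
value = seq[0]  # -> value = 33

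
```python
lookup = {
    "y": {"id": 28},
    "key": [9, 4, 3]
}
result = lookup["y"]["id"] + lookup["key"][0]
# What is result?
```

Answer: 37

Derivation:
Trace (tracking result):
lookup = {'y': {'id': 28}, 'key': [9, 4, 3]}  # -> lookup = {'y': {'id': 28}, 'key': [9, 4, 3]}
result = lookup['y']['id'] + lookup['key'][0]  # -> result = 37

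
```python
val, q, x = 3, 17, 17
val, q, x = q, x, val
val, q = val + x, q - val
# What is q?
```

Trace (tracking q):
val, q, x = (3, 17, 17)  # -> val = 3, q = 17, x = 17
val, q, x = (q, x, val)  # -> val = 17, q = 17, x = 3
val, q = (val + x, q - val)  # -> val = 20, q = 0

Answer: 0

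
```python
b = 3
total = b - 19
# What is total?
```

Answer: -16

Derivation:
Trace (tracking total):
b = 3  # -> b = 3
total = b - 19  # -> total = -16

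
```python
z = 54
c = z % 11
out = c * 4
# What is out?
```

Answer: 40

Derivation:
Trace (tracking out):
z = 54  # -> z = 54
c = z % 11  # -> c = 10
out = c * 4  # -> out = 40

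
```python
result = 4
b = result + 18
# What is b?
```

Answer: 22

Derivation:
Trace (tracking b):
result = 4  # -> result = 4
b = result + 18  # -> b = 22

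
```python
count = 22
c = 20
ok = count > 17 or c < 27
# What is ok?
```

Answer: True

Derivation:
Trace (tracking ok):
count = 22  # -> count = 22
c = 20  # -> c = 20
ok = count > 17 or c < 27  # -> ok = True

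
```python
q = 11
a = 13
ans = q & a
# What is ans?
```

Trace (tracking ans):
q = 11  # -> q = 11
a = 13  # -> a = 13
ans = q & a  # -> ans = 9

Answer: 9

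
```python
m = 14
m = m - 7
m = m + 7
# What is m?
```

Answer: 14

Derivation:
Trace (tracking m):
m = 14  # -> m = 14
m = m - 7  # -> m = 7
m = m + 7  # -> m = 14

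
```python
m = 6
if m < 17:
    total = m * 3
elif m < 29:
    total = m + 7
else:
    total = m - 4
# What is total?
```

Answer: 18

Derivation:
Trace (tracking total):
m = 6  # -> m = 6
if m < 17:  # condition is True
    total = m * 3  # -> total = 18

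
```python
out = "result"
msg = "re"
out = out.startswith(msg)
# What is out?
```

Answer: True

Derivation:
Trace (tracking out):
out = 'result'  # -> out = 'result'
msg = 're'  # -> msg = 're'
out = out.startswith(msg)  # -> out = True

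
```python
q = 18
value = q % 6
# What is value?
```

Trace (tracking value):
q = 18  # -> q = 18
value = q % 6  # -> value = 0

Answer: 0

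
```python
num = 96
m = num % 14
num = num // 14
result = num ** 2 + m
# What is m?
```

Answer: 12

Derivation:
Trace (tracking m):
num = 96  # -> num = 96
m = num % 14  # -> m = 12
num = num // 14  # -> num = 6
result = num ** 2 + m  # -> result = 48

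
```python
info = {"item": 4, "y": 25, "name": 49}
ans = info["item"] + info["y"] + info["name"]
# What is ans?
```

Answer: 78

Derivation:
Trace (tracking ans):
info = {'item': 4, 'y': 25, 'name': 49}  # -> info = {'item': 4, 'y': 25, 'name': 49}
ans = info['item'] + info['y'] + info['name']  # -> ans = 78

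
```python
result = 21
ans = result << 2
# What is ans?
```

Answer: 84

Derivation:
Trace (tracking ans):
result = 21  # -> result = 21
ans = result << 2  # -> ans = 84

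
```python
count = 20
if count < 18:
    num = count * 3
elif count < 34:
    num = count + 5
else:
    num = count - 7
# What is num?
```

Answer: 25

Derivation:
Trace (tracking num):
count = 20  # -> count = 20
if count < 18:  # condition is False
elif count < 34:  # condition is True
    num = count + 5  # -> num = 25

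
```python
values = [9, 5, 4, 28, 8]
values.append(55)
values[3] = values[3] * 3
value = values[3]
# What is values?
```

Answer: [9, 5, 4, 84, 8, 55]

Derivation:
Trace (tracking values):
values = [9, 5, 4, 28, 8]  # -> values = [9, 5, 4, 28, 8]
values.append(55)  # -> values = [9, 5, 4, 28, 8, 55]
values[3] = values[3] * 3  # -> values = [9, 5, 4, 84, 8, 55]
value = values[3]  # -> value = 84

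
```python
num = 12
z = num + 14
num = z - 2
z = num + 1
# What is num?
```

Answer: 24

Derivation:
Trace (tracking num):
num = 12  # -> num = 12
z = num + 14  # -> z = 26
num = z - 2  # -> num = 24
z = num + 1  # -> z = 25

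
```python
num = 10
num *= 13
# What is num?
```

Trace (tracking num):
num = 10  # -> num = 10
num *= 13  # -> num = 130

Answer: 130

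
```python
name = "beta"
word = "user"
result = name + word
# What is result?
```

Trace (tracking result):
name = 'beta'  # -> name = 'beta'
word = 'user'  # -> word = 'user'
result = name + word  # -> result = 'betauser'

Answer: 'betauser'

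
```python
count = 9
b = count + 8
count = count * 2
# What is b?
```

Trace (tracking b):
count = 9  # -> count = 9
b = count + 8  # -> b = 17
count = count * 2  # -> count = 18

Answer: 17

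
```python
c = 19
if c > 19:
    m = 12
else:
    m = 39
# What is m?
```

Trace (tracking m):
c = 19  # -> c = 19
if c > 19:  # condition is False
else:
    m = 39  # -> m = 39

Answer: 39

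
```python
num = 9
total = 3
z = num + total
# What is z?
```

Answer: 12

Derivation:
Trace (tracking z):
num = 9  # -> num = 9
total = 3  # -> total = 3
z = num + total  # -> z = 12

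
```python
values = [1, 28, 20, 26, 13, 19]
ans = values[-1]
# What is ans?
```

Trace (tracking ans):
values = [1, 28, 20, 26, 13, 19]  # -> values = [1, 28, 20, 26, 13, 19]
ans = values[-1]  # -> ans = 19

Answer: 19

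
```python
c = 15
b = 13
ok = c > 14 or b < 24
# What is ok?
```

Trace (tracking ok):
c = 15  # -> c = 15
b = 13  # -> b = 13
ok = c > 14 or b < 24  # -> ok = True

Answer: True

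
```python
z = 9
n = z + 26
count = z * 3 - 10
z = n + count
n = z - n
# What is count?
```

Trace (tracking count):
z = 9  # -> z = 9
n = z + 26  # -> n = 35
count = z * 3 - 10  # -> count = 17
z = n + count  # -> z = 52
n = z - n  # -> n = 17

Answer: 17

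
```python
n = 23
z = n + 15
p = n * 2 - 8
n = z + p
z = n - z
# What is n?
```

Trace (tracking n):
n = 23  # -> n = 23
z = n + 15  # -> z = 38
p = n * 2 - 8  # -> p = 38
n = z + p  # -> n = 76
z = n - z  # -> z = 38

Answer: 76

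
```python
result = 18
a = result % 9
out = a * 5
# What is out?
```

Trace (tracking out):
result = 18  # -> result = 18
a = result % 9  # -> a = 0
out = a * 5  # -> out = 0

Answer: 0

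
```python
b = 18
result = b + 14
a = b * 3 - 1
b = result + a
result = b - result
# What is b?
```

Answer: 85

Derivation:
Trace (tracking b):
b = 18  # -> b = 18
result = b + 14  # -> result = 32
a = b * 3 - 1  # -> a = 53
b = result + a  # -> b = 85
result = b - result  # -> result = 53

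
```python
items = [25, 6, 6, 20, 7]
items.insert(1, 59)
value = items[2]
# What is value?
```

Trace (tracking value):
items = [25, 6, 6, 20, 7]  # -> items = [25, 6, 6, 20, 7]
items.insert(1, 59)  # -> items = [25, 59, 6, 6, 20, 7]
value = items[2]  # -> value = 6

Answer: 6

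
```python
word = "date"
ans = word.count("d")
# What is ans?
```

Trace (tracking ans):
word = 'date'  # -> word = 'date'
ans = word.count('d')  # -> ans = 1

Answer: 1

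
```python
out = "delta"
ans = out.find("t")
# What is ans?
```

Trace (tracking ans):
out = 'delta'  # -> out = 'delta'
ans = out.find('t')  # -> ans = 3

Answer: 3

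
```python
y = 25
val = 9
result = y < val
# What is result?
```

Answer: False

Derivation:
Trace (tracking result):
y = 25  # -> y = 25
val = 9  # -> val = 9
result = y < val  # -> result = False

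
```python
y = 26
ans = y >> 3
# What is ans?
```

Trace (tracking ans):
y = 26  # -> y = 26
ans = y >> 3  # -> ans = 3

Answer: 3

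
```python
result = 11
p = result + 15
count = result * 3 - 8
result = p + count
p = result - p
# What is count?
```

Answer: 25

Derivation:
Trace (tracking count):
result = 11  # -> result = 11
p = result + 15  # -> p = 26
count = result * 3 - 8  # -> count = 25
result = p + count  # -> result = 51
p = result - p  # -> p = 25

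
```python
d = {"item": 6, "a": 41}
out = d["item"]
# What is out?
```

Trace (tracking out):
d = {'item': 6, 'a': 41}  # -> d = {'item': 6, 'a': 41}
out = d['item']  # -> out = 6

Answer: 6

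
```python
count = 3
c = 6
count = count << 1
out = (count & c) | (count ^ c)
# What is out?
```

Answer: 6

Derivation:
Trace (tracking out):
count = 3  # -> count = 3
c = 6  # -> c = 6
count = count << 1  # -> count = 6
out = count & c | count ^ c  # -> out = 6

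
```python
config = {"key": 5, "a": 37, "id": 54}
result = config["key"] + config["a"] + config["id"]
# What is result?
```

Answer: 96

Derivation:
Trace (tracking result):
config = {'key': 5, 'a': 37, 'id': 54}  # -> config = {'key': 5, 'a': 37, 'id': 54}
result = config['key'] + config['a'] + config['id']  # -> result = 96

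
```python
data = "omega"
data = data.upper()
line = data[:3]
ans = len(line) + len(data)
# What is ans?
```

Trace (tracking ans):
data = 'omega'  # -> data = 'omega'
data = data.upper()  # -> data = 'OMEGA'
line = data[:3]  # -> line = 'OME'
ans = len(line) + len(data)  # -> ans = 8

Answer: 8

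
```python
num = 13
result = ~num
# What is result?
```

Answer: -14

Derivation:
Trace (tracking result):
num = 13  # -> num = 13
result = ~num  # -> result = -14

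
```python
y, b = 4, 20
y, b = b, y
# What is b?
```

Trace (tracking b):
y, b = (4, 20)  # -> y = 4, b = 20
y, b = (b, y)  # -> y = 20, b = 4

Answer: 4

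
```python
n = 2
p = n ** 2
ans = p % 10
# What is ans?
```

Trace (tracking ans):
n = 2  # -> n = 2
p = n ** 2  # -> p = 4
ans = p % 10  # -> ans = 4

Answer: 4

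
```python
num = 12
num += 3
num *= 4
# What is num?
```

Trace (tracking num):
num = 12  # -> num = 12
num += 3  # -> num = 15
num *= 4  # -> num = 60

Answer: 60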